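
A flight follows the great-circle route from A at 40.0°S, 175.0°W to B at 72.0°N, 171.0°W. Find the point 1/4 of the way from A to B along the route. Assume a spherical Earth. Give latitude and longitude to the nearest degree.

≈ 12°S, 174°W

The haversine formula gives a central angle δ ≈ 1.955 rad (112.0°) between the endpoints.
Interpolate at f = 1/4 with slerp weights a = sin((1−f)δ)/sin δ ≈ 1.073, b = sin(fδ)/sin δ ≈ 0.507.
p = a·p₁ + b·p₂ ≈ (-0.973, -0.096, -0.208); φ = arcsin(p_z) ≈ -12.00°, λ = atan2(p_y, p_x) ≈ -174.36°.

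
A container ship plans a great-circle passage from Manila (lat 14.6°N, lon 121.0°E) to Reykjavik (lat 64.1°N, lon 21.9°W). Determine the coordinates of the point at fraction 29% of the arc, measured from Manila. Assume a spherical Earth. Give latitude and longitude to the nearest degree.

≈ lat 41°N, lon 111°E

Convert each endpoint to a unit vector on the sphere (x = cos φ cos λ, y = cos φ sin λ, z = sin φ).
The central angle between the endpoints is δ = arccos(p₁·p₂) ≈ 1.681 rad (96.3°).
Interpolate at f = 0.29 with slerp weights a = sin((1−f)δ)/sin δ ≈ 0.935, b = sin(fδ)/sin δ ≈ 0.471.
p = a·p₁ + b·p₂ ≈ (-0.275, 0.699, 0.660); φ = arcsin(p_z) ≈ 41.29°, λ = atan2(p_y, p_x) ≈ 111.49°.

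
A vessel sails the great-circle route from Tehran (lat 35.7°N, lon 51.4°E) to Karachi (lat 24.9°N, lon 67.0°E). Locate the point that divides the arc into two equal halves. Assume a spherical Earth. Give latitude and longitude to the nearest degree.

≈ lat 31°N, lon 60°E

Convert each endpoint to a unit vector on the sphere (x = cos φ cos λ, y = cos φ sin λ, z = sin φ).
The central angle between the endpoints is δ = arccos(p₁·p₂) ≈ 0.301 rad (17.2°).
Interpolate at f = 1/2 with slerp weights a = sin((1−f)δ)/sin δ ≈ 0.506, b = sin(fδ)/sin δ ≈ 0.506.
p = a·p₁ + b·p₂ ≈ (0.435, 0.743, 0.508); φ = arcsin(p_z) ≈ 30.53°, λ = atan2(p_y, p_x) ≈ 59.63°.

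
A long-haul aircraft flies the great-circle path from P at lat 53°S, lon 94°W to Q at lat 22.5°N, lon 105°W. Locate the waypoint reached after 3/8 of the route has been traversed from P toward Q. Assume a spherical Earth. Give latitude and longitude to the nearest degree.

From cos δ = sin φ₁ sin φ₂ + cos φ₁ cos φ₂ cos Δλ, the central angle is δ ≈ 1.328 rad (76.1°).
Interpolate at f = 3/8 with slerp weights a = sin((1−f)δ)/sin δ ≈ 0.760, b = sin(fδ)/sin δ ≈ 0.492.
p = a·p₁ + b·p₂ ≈ (-0.150, -0.896, -0.419); φ = arcsin(p_z) ≈ -24.76°, λ = atan2(p_y, p_x) ≈ -99.48°.

≈ lat 25°S, lon 99°W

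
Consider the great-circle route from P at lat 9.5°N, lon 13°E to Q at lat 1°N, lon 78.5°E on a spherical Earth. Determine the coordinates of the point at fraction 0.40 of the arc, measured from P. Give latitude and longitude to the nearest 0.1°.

Convert each endpoint to a unit vector on the sphere (x = cos φ cos λ, y = cos φ sin λ, z = sin φ).
The central angle between the endpoints is δ = arccos(p₁·p₂) ≈ 1.146 rad (65.7°).
Interpolate at f = 0.40 with slerp weights a = sin((1−f)δ)/sin δ ≈ 0.697, b = sin(fδ)/sin δ ≈ 0.486.
p = a·p₁ + b·p₂ ≈ (0.766, 0.630, 0.123); φ = arcsin(p_z) ≈ 7.09°, λ = atan2(p_y, p_x) ≈ 39.45°.

≈ lat 7.1°N, lon 39.4°E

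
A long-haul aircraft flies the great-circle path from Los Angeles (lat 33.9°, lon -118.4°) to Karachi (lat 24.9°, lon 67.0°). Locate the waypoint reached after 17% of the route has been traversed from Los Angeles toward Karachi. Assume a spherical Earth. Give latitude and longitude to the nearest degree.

≈ lat 54°, lon -122°

The haversine formula gives a central angle δ ≈ 2.111 rad (121.0°) between the endpoints.
Interpolate at f = 0.17 with slerp weights a = sin((1−f)δ)/sin δ ≈ 1.147, b = sin(fδ)/sin δ ≈ 0.410.
p = a·p₁ + b·p₂ ≈ (-0.308, -0.495, 0.812); φ = arcsin(p_z) ≈ 54.32°, λ = atan2(p_y, p_x) ≈ -121.84°.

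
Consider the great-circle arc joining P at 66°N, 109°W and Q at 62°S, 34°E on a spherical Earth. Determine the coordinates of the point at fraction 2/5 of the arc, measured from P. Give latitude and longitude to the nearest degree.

The haversine formula gives a central angle δ ≈ 2.855 rad (163.6°) between the endpoints.
Interpolate at f = 2/5 with slerp weights a = sin((1−f)δ)/sin δ ≈ 3.498, b = sin(fδ)/sin δ ≈ 3.213.
p = a·p₁ + b·p₂ ≈ (0.787, -0.502, 0.358); φ = arcsin(p_z) ≈ 20.99°, λ = atan2(p_y, p_x) ≈ -32.50°.

≈ 21°N, 32°W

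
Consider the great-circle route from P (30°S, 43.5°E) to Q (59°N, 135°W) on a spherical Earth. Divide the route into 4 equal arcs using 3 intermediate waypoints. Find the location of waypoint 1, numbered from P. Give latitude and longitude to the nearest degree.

Write both endpoints as unit vectors p₁, p₂ with components (cos φ cos λ, cos φ sin λ, sin φ).
The central angle between the endpoints is δ = arccos(p₁·p₂) ≈ 2.635 rad (151.0°).
Interpolate at f = 1/4 with slerp weights a = sin((1−f)δ)/sin δ ≈ 1.894, b = sin(fδ)/sin δ ≈ 1.262.
p = a·p₁ + b·p₂ ≈ (0.730, 0.670, 0.135); φ = arcsin(p_z) ≈ 7.73°, λ = atan2(p_y, p_x) ≈ 42.52°.

≈ (8°N, 43°E)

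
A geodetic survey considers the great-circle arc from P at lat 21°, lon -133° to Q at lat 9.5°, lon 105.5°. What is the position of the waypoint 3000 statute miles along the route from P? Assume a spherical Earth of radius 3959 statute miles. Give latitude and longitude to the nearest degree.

≈ lat 30°, lon 180°

Write both endpoints as unit vectors p₁, p₂ with components (cos φ cos λ, cos φ sin λ, sin φ).
The central angle between the endpoints is δ = arccos(p₁·p₂) ≈ 2.006 rad (115.0°). The total great-circle distance is δ·R ≈ 2.006 × 3959 ≈ 7943 mi, so the target fraction is f = 3000/7943 ≈ 0.378.
Interpolate at f ≈ 0.378 with slerp weights a = sin((1−f)δ)/sin δ ≈ 1.046, b = sin(fδ)/sin δ ≈ 0.758.
p = a·p₁ + b·p₂ ≈ (-0.866, 0.006, 0.500); φ = arcsin(p_z) ≈ 30.00°, λ = atan2(p_y, p_x) ≈ 179.59°.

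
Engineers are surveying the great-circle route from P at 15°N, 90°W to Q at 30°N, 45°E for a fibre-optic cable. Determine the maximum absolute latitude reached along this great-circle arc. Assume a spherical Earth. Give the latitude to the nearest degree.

≈ 48°N

The great circle lies in the plane with unit normal n̂ = (p₁ × p₂)/|p₁ × p₂|.
Here n̂_z ≈ +0.667; the vertex latitude is φ_max = arccos|n̂_z| ≈ 48.2°.
Check via Clairaut: cos φ_max = |cos φ₁| · sin C = cos(15.0°)·sin(43.7°) ≈ 0.667, again giving ≈ 48.2°.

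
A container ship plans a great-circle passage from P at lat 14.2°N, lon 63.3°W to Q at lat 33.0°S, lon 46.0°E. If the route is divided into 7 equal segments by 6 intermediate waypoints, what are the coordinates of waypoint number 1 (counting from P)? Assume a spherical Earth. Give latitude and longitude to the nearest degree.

From cos δ = sin φ₁ sin φ₂ + cos φ₁ cos φ₂ cos Δλ, the central angle is δ ≈ 1.985 rad (113.7°).
Interpolate at f = 1/7 with slerp weights a = sin((1−f)δ)/sin δ ≈ 1.083, b = sin(fδ)/sin δ ≈ 0.306.
p = a·p₁ + b·p₂ ≈ (0.650, -0.754, 0.099); φ = arcsin(p_z) ≈ 5.70°, λ = atan2(p_y, p_x) ≈ -49.23°.

≈ lat 6°N, lon 49°W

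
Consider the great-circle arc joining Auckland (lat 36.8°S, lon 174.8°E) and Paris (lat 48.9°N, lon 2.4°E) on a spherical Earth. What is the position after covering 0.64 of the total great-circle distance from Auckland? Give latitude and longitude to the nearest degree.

The haversine formula gives a central angle δ ≈ 2.909 rad (166.7°) between the endpoints.
Interpolate at f = 0.64 with slerp weights a = sin((1−f)δ)/sin δ ≈ 3.764, b = sin(fδ)/sin δ ≈ 4.162.
p = a·p₁ + b·p₂ ≈ (-0.267, 0.388, 0.882); φ = arcsin(p_z) ≈ 61.90°, λ = atan2(p_y, p_x) ≈ 124.59°.

≈ lat 62°N, lon 125°E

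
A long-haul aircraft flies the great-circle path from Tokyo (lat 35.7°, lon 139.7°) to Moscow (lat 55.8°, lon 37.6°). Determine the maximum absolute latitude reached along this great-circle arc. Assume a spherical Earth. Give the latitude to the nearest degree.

≈ 61°

The great circle lies in the plane with unit normal n̂ = (p₁ × p₂)/|p₁ × p₂|.
Here n̂_z ≈ -0.484; the vertex latitude is φ_max = arccos|n̂_z| ≈ 61.1°.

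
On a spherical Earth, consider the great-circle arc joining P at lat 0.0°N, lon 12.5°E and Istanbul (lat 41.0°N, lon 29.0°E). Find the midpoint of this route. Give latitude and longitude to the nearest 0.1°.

≈ lat 20.7°N, lon 19.6°E

Convert each endpoint to a unit vector on the sphere (x = cos φ cos λ, y = cos φ sin λ, z = sin φ).
The central angle between the endpoints is δ = arccos(p₁·p₂) ≈ 0.762 rad (43.6°).
Interpolate at f = 1/2 with slerp weights a = sin((1−f)δ)/sin δ ≈ 0.539, b = sin(fδ)/sin δ ≈ 0.539.
p = a·p₁ + b·p₂ ≈ (0.881, 0.314, 0.353); φ = arcsin(p_z) ≈ 20.69°, λ = atan2(p_y, p_x) ≈ 19.59°.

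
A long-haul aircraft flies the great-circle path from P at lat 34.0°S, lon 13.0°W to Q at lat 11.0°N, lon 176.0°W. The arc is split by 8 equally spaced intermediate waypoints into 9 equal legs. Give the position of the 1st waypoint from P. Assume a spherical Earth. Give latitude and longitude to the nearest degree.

From cos δ = sin φ₁ sin φ₂ + cos φ₁ cos φ₂ cos Δλ, the central angle is δ ≈ 2.657 rad (152.2°).
Interpolate at f = 1/9 with slerp weights a = sin((1−f)δ)/sin δ ≈ 1.510, b = sin(fδ)/sin δ ≈ 0.625.
p = a·p₁ + b·p₂ ≈ (0.608, -0.324, -0.725); φ = arcsin(p_z) ≈ -46.47°, λ = atan2(p_y, p_x) ≈ -28.09°.

≈ lat 46°S, lon 28°W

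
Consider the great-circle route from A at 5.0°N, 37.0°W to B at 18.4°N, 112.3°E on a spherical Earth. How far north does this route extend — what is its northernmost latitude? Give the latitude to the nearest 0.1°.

≈ 38.8°N

The great circle lies in the plane with unit normal n̂ = (p₁ × p₂)/|p₁ × p₂|.
Here n̂_z ≈ +0.779; the vertex latitude is φ_max = arccos|n̂_z| ≈ 38.8°.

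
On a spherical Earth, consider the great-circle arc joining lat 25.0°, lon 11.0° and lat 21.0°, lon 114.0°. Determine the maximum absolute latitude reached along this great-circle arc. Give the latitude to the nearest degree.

≈ 34°

The great circle lies in the plane with unit normal n̂ = (p₁ × p₂)/|p₁ × p₂|.
Here n̂_z ≈ +0.825; the vertex latitude is φ_max = arccos|n̂_z| ≈ 34.4°.
Check via Clairaut: cos φ_max = |cos φ₁| · sin C = cos(25.0°)·sin(65.6°) ≈ 0.825, again giving ≈ 34.4°.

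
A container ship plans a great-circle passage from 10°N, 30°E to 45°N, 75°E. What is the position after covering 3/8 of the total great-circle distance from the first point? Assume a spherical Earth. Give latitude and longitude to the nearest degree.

≈ 25°N, 43°E

Convert each endpoint to a unit vector on the sphere (x = cos φ cos λ, y = cos φ sin λ, z = sin φ).
The central angle between the endpoints is δ = arccos(p₁·p₂) ≈ 0.908 rad (52.0°).
Interpolate at f = 3/8 with slerp weights a = sin((1−f)δ)/sin δ ≈ 0.682, b = sin(fδ)/sin δ ≈ 0.424.
p = a·p₁ + b·p₂ ≈ (0.659, 0.625, 0.418); φ = arcsin(p_z) ≈ 24.71°, λ = atan2(p_y, p_x) ≈ 43.48°.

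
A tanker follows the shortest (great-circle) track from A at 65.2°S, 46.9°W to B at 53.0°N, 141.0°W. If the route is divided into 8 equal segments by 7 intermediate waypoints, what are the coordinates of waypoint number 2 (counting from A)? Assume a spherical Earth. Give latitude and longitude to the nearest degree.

≈ 40°S, 88°W

The haversine formula gives a central angle δ ≈ 2.408 rad (138.0°) between the endpoints.
Interpolate at f = 2/8 with slerp weights a = sin((1−f)δ)/sin δ ≈ 1.453, b = sin(fδ)/sin δ ≈ 0.846.
p = a·p₁ + b·p₂ ≈ (0.021, -0.766, -0.643); φ = arcsin(p_z) ≈ -40.02°, λ = atan2(p_y, p_x) ≈ -88.46°.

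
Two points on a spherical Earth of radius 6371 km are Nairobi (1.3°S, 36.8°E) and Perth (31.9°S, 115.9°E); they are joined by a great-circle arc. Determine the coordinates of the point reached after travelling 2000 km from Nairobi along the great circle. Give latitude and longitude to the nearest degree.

≈ 11°S, 52°E

From cos δ = sin φ₁ sin φ₂ + cos φ₁ cos φ₂ cos Δλ, the central angle is δ ≈ 1.397 rad (80.1°). The total great-circle distance is δ·R ≈ 1.397 × 6371 ≈ 8903 km, so the target fraction is f = 2000/8903 ≈ 0.225.
Interpolate at f ≈ 0.225 with slerp weights a = sin((1−f)δ)/sin δ ≈ 0.897, b = sin(fδ)/sin δ ≈ 0.313.
p = a·p₁ + b·p₂ ≈ (0.602, 0.777, -0.186); φ = arcsin(p_z) ≈ -10.72°, λ = atan2(p_y, p_x) ≈ 52.23°.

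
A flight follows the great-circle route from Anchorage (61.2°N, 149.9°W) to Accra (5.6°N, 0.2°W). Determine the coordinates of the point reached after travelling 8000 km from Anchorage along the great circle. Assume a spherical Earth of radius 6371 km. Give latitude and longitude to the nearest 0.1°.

Write both endpoints as unit vectors p₁, p₂ with components (cos φ cos λ, cos φ sin λ, sin φ).
The central angle between the endpoints is δ = arccos(p₁·p₂) ≈ 1.905 rad (109.2°). The total great-circle distance is δ·R ≈ 1.905 × 6371 ≈ 12140 km, so the target fraction is f = 8000/12140 ≈ 0.659.
Interpolate at f ≈ 0.659 with slerp weights a = sin((1−f)δ)/sin δ ≈ 0.641, b = sin(fδ)/sin δ ≈ 1.007.
p = a·p₁ + b·p₂ ≈ (0.735, -0.158, 0.660); φ = arcsin(p_z) ≈ 41.26°, λ = atan2(p_y, p_x) ≈ -12.15°.

≈ (41.3°N, 12.2°W)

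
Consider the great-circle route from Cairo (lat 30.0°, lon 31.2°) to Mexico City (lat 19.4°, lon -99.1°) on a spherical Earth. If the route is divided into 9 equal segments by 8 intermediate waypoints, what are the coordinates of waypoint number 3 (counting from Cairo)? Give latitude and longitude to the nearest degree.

Write both endpoints as unit vectors p₁, p₂ with components (cos φ cos λ, cos φ sin λ, sin φ).
The central angle between the endpoints is δ = arccos(p₁·p₂) ≈ 1.941 rad (111.2°).
Interpolate at f = 3/9 with slerp weights a = sin((1−f)δ)/sin δ ≈ 1.032, b = sin(fδ)/sin δ ≈ 0.647.
p = a·p₁ + b·p₂ ≈ (0.668, -0.139, 0.731); φ = arcsin(p_z) ≈ 46.96°, λ = atan2(p_y, p_x) ≈ -11.79°.

≈ lat 47°, lon -12°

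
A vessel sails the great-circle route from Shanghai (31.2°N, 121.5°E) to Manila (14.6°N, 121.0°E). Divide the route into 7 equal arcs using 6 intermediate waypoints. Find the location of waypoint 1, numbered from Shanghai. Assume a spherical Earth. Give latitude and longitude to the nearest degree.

≈ 29°N, 121°E

Write both endpoints as unit vectors p₁, p₂ with components (cos φ cos λ, cos φ sin λ, sin φ).
The central angle between the endpoints is δ = arccos(p₁·p₂) ≈ 0.290 rad (16.6°).
Interpolate at f = 1/7 with slerp weights a = sin((1−f)δ)/sin δ ≈ 0.860, b = sin(fδ)/sin δ ≈ 0.145.
p = a·p₁ + b·p₂ ≈ (-0.457, 0.748, 0.482); φ = arcsin(p_z) ≈ 28.83°, λ = atan2(p_y, p_x) ≈ 121.42°.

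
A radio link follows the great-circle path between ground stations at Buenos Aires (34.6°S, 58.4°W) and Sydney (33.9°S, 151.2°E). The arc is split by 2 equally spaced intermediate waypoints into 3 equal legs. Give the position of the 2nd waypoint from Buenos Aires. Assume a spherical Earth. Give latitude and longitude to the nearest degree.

≈ 63°S, 176°W

The haversine formula gives a central angle δ ≈ 1.852 rad (106.1°) between the endpoints.
Interpolate at f = 2/3 with slerp weights a = sin((1−f)δ)/sin δ ≈ 0.602, b = sin(fδ)/sin δ ≈ 0.983.
p = a·p₁ + b·p₂ ≈ (-0.455, -0.029, -0.890); φ = arcsin(p_z) ≈ -62.89°, λ = atan2(p_y, p_x) ≈ -176.29°.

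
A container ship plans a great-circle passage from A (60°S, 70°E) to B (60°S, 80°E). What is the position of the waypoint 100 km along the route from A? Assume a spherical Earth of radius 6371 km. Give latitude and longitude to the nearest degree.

From cos δ = sin φ₁ sin φ₂ + cos φ₁ cos φ₂ cos Δλ, the central angle is δ ≈ 0.087 rad (5.0°). The total great-circle distance is δ·R ≈ 0.087 × 6371 ≈ 555 km, so the target fraction is f = 100/555 ≈ 0.180.
Interpolate at f ≈ 0.180 with slerp weights a = sin((1−f)δ)/sin δ ≈ 0.820, b = sin(fδ)/sin δ ≈ 0.180.
p = a·p₁ + b·p₂ ≈ (0.156, 0.474, -0.867); φ = arcsin(p_z) ≈ -60.06°, λ = atan2(p_y, p_x) ≈ 71.80°.

≈ (60°S, 72°E)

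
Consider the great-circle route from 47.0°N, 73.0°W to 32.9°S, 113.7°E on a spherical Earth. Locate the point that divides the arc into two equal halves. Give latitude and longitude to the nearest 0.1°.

≈ 46.2°N, 139.8°E

The haversine formula gives a central angle δ ≈ 2.880 rad (165.0°) between the endpoints.
Interpolate at f = 1/2 with slerp weights a = sin((1−f)δ)/sin δ ≈ 3.833, b = sin(fδ)/sin δ ≈ 3.833.
p = a·p₁ + b·p₂ ≈ (-0.529, 0.447, 0.721); φ = arcsin(p_z) ≈ 46.16°, λ = atan2(p_y, p_x) ≈ 139.82°.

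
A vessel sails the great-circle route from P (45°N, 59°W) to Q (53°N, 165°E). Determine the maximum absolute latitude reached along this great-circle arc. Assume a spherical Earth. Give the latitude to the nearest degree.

The great circle lies in the plane with unit normal n̂ = (p₁ × p₂)/|p₁ × p₂|.
Here n̂_z ≈ -0.306; the vertex latitude is φ_max = arccos|n̂_z| ≈ 72.2°.
Check via Clairaut: cos φ_max = |cos φ₁| · sin C = cos(45.0°)·sin(25.6°) ≈ 0.306, again giving ≈ 72.2°.

≈ 72°N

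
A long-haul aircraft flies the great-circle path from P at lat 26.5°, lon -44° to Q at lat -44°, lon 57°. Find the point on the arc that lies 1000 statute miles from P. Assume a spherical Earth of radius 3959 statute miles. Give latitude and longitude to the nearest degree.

Convert each endpoint to a unit vector on the sphere (x = cos φ cos λ, y = cos φ sin λ, z = sin φ).
The central angle between the endpoints is δ = arccos(p₁·p₂) ≈ 2.018 rad (115.6°). The total great-circle distance is δ·R ≈ 2.018 × 3959 ≈ 7991 mi, so the target fraction is f = 1000/7991 ≈ 0.125.
Interpolate at f ≈ 0.125 with slerp weights a = sin((1−f)δ)/sin δ ≈ 1.088, b = sin(fδ)/sin δ ≈ 0.277.
p = a·p₁ + b·p₂ ≈ (0.809, -0.509, 0.293); φ = arcsin(p_z) ≈ 17.04°, λ = atan2(p_y, p_x) ≈ -32.19°.

≈ lat 17°, lon -32°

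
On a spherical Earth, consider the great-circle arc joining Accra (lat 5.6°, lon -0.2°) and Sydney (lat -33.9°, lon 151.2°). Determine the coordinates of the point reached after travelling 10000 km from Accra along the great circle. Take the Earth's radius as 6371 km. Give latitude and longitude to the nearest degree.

≈ lat -50°, lon 83°

From cos δ = sin φ₁ sin φ₂ + cos φ₁ cos φ₂ cos Δλ, the central angle is δ ≈ 2.465 rad (141.2°). The total great-circle distance is δ·R ≈ 2.465 × 6371 ≈ 15704 km, so the target fraction is f = 10000/15704 ≈ 0.637.
Interpolate at f ≈ 0.637 with slerp weights a = sin((1−f)δ)/sin δ ≈ 1.246, b = sin(fδ)/sin δ ≈ 1.597.
p = a·p₁ + b·p₂ ≈ (0.079, 0.634, -0.769); φ = arcsin(p_z) ≈ -50.27°, λ = atan2(p_y, p_x) ≈ 82.92°.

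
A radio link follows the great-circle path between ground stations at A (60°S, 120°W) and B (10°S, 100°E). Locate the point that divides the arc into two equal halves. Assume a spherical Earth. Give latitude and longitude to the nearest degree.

Convert each endpoint to a unit vector on the sphere (x = cos φ cos λ, y = cos φ sin λ, z = sin φ).
The central angle between the endpoints is δ = arccos(p₁·p₂) ≈ 1.800 rad (103.1°).
Interpolate at f = 1/2 with slerp weights a = sin((1−f)δ)/sin δ ≈ 0.804, b = sin(fδ)/sin δ ≈ 0.804.
p = a·p₁ + b·p₂ ≈ (-0.339, 0.432, -0.836); φ = arcsin(p_z) ≈ -56.73°, λ = atan2(p_y, p_x) ≈ 128.11°.

≈ (57°S, 128°E)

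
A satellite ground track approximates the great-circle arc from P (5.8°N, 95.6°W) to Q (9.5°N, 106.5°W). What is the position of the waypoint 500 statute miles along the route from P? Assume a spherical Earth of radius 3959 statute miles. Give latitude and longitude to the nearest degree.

≈ (8°N, 102°W)

Write both endpoints as unit vectors p₁, p₂ with components (cos φ cos λ, cos φ sin λ, sin φ).
The central angle between the endpoints is δ = arccos(p₁·p₂) ≈ 0.199 rad (11.4°). The total great-circle distance is δ·R ≈ 0.199 × 3959 ≈ 789 mi, so the target fraction is f = 500/789 ≈ 0.634.
Interpolate at f ≈ 0.634 with slerp weights a = sin((1−f)δ)/sin δ ≈ 0.368, b = sin(fδ)/sin δ ≈ 0.636.
p = a·p₁ + b·p₂ ≈ (-0.214, -0.966, 0.142); φ = arcsin(p_z) ≈ 8.18°, λ = atan2(p_y, p_x) ≈ -102.49°.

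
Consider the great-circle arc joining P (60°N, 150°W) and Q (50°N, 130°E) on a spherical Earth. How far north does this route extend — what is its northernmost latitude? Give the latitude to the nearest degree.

≈ 63°N

The great circle lies in the plane with unit normal n̂ = (p₁ × p₂)/|p₁ × p₂|.
Here n̂_z ≈ -0.456; the vertex latitude is φ_max = arccos|n̂_z| ≈ 62.9°.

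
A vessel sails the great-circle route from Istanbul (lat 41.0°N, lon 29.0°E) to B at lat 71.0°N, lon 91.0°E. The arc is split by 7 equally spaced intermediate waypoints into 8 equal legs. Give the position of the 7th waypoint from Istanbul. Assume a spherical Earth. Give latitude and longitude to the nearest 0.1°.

The haversine formula gives a central angle δ ≈ 0.744 rad (42.6°) between the endpoints.
Interpolate at f = 7/8 with slerp weights a = sin((1−f)δ)/sin δ ≈ 0.137, b = sin(fδ)/sin δ ≈ 0.895.
p = a·p₁ + b·p₂ ≈ (0.085, 0.341, 0.936); φ = arcsin(p_z) ≈ 69.39°, λ = atan2(p_y, p_x) ≈ 75.95°.

≈ lat 69.4°N, lon 76.0°E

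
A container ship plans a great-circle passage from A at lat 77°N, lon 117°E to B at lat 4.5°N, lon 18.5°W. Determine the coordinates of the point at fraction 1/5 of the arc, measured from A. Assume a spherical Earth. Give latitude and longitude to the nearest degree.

≈ lat 77°N, lon 24°E

Convert each endpoint to a unit vector on the sphere (x = cos φ cos λ, y = cos φ sin λ, z = sin φ).
The central angle between the endpoints is δ = arccos(p₁·p₂) ≈ 1.654 rad (94.8°).
Interpolate at f = 1/5 with slerp weights a = sin((1−f)δ)/sin δ ≈ 0.973, b = sin(fδ)/sin δ ≈ 0.326.
p = a·p₁ + b·p₂ ≈ (0.209, 0.092, 0.974); φ = arcsin(p_z) ≈ 76.81°, λ = atan2(p_y, p_x) ≈ 23.75°.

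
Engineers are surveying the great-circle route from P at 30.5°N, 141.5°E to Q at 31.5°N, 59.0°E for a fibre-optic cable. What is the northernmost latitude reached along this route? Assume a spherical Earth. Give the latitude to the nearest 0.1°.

The great circle lies in the plane with unit normal n̂ = (p₁ × p₂)/|p₁ × p₂|.
Here n̂_z ≈ -0.781; the vertex latitude is φ_max = arccos|n̂_z| ≈ 38.6°.
Check via Clairaut: cos φ_max = |cos φ₁| · sin C = cos(30.5°)·sin(65.0°) ≈ 0.781, again giving ≈ 38.6°.

≈ 38.6°N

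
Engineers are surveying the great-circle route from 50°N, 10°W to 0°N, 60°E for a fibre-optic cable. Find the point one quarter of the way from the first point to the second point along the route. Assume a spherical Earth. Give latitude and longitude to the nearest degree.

≈ 42°N, 15°E

Convert each endpoint to a unit vector on the sphere (x = cos φ cos λ, y = cos φ sin λ, z = sin φ).
The central angle between the endpoints is δ = arccos(p₁·p₂) ≈ 1.349 rad (77.3°).
Interpolate at f = 1/4 with slerp weights a = sin((1−f)δ)/sin δ ≈ 0.869, b = sin(fδ)/sin δ ≈ 0.339.
p = a·p₁ + b·p₂ ≈ (0.720, 0.197, 0.666); φ = arcsin(p_z) ≈ 41.74°, λ = atan2(p_y, p_x) ≈ 15.29°.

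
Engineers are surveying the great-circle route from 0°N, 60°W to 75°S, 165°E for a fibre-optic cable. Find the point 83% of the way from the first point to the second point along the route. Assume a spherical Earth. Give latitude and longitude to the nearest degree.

≈ 77°S, 118°W

Convert each endpoint to a unit vector on the sphere (x = cos φ cos λ, y = cos φ sin λ, z = sin φ).
The central angle between the endpoints is δ = arccos(p₁·p₂) ≈ 1.755 rad (100.5°).
Interpolate at f = 0.83 with slerp weights a = sin((1−f)δ)/sin δ ≈ 0.299, b = sin(fδ)/sin δ ≈ 1.011.
p = a·p₁ + b·p₂ ≈ (-0.103, -0.191, -0.976); φ = arcsin(p_z) ≈ -77.45°, λ = atan2(p_y, p_x) ≈ -118.34°.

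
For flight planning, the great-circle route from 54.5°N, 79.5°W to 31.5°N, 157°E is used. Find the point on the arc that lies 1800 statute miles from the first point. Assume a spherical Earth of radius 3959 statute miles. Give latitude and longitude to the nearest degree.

≈ 65°N, 129°W

From cos δ = sin φ₁ sin φ₂ + cos φ₁ cos φ₂ cos Δλ, the central angle is δ ≈ 1.418 rad (81.3°). The total great-circle distance is δ·R ≈ 1.418 × 3959 ≈ 5614 mi, so the target fraction is f = 1800/5614 ≈ 0.321.
Interpolate at f ≈ 0.321 with slerp weights a = sin((1−f)δ)/sin δ ≈ 0.831, b = sin(fδ)/sin δ ≈ 0.444.
p = a·p₁ + b·p₂ ≈ (-0.261, -0.326, 0.909); φ = arcsin(p_z) ≈ 65.31°, λ = atan2(p_y, p_x) ≈ -128.63°.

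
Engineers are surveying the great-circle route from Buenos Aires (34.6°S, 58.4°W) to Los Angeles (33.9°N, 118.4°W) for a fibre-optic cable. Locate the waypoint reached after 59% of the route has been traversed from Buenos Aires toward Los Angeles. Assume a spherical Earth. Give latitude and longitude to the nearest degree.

≈ 6°N, 93°W

Convert each endpoint to a unit vector on the sphere (x = cos φ cos λ, y = cos φ sin λ, z = sin φ).
The central angle between the endpoints is δ = arccos(p₁·p₂) ≈ 1.546 rad (88.6°).
Interpolate at f = 0.59 with slerp weights a = sin((1−f)δ)/sin δ ≈ 0.592, b = sin(fδ)/sin δ ≈ 0.791.
p = a·p₁ + b·p₂ ≈ (-0.057, -0.993, 0.105); φ = arcsin(p_z) ≈ 6.02°, λ = atan2(p_y, p_x) ≈ -93.27°.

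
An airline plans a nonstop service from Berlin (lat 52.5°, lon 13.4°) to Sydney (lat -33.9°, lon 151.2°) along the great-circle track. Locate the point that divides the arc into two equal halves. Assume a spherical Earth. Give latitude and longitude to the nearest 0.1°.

From cos δ = sin φ₁ sin φ₂ + cos φ₁ cos φ₂ cos Δλ, the central angle is δ ≈ 2.527 rad (144.8°).
Interpolate at f = 1/2 with slerp weights a = sin((1−f)δ)/sin δ ≈ 1.652, b = sin(fδ)/sin δ ≈ 1.652.
p = a·p₁ + b·p₂ ≈ (-0.223, 0.894, 0.389); φ = arcsin(p_z) ≈ 22.91°, λ = atan2(p_y, p_x) ≈ 104.03°.

≈ lat 22.9°, lon 104.0°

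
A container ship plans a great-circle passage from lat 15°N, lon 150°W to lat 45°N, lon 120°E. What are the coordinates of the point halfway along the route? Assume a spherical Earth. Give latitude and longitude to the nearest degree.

From cos δ = sin φ₁ sin φ₂ + cos φ₁ cos φ₂ cos Δλ, the central angle is δ ≈ 1.387 rad (79.5°).
Interpolate at f = 1/2 with slerp weights a = sin((1−f)δ)/sin δ ≈ 0.650, b = sin(fδ)/sin δ ≈ 0.650.
p = a·p₁ + b·p₂ ≈ (-0.774, 0.084, 0.628); φ = arcsin(p_z) ≈ 38.90°, λ = atan2(p_y, p_x) ≈ 173.79°.

≈ lat 39°N, lon 174°E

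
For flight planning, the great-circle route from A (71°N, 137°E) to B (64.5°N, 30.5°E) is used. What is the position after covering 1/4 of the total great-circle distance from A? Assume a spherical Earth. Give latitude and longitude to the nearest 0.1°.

Convert each endpoint to a unit vector on the sphere (x = cos φ cos λ, y = cos φ sin λ, z = sin φ).
The central angle between the endpoints is δ = arccos(p₁·p₂) ≈ 0.620 rad (35.6°).
Interpolate at f = 1/4 with slerp weights a = sin((1−f)δ)/sin δ ≈ 0.772, b = sin(fδ)/sin δ ≈ 0.266.
p = a·p₁ + b·p₂ ≈ (-0.085, 0.229, 0.970); φ = arcsin(p_z) ≈ 75.83°, λ = atan2(p_y, p_x) ≈ 110.37°.

≈ (75.8°N, 110.4°E)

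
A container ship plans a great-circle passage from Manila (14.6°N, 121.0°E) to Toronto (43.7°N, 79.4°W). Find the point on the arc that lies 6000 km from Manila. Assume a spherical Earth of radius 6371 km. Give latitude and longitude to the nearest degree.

From cos δ = sin φ₁ sin φ₂ + cos φ₁ cos φ₂ cos Δλ, the central angle is δ ≈ 2.073 rad (118.8°). The total great-circle distance is δ·R ≈ 2.073 × 6371 ≈ 13209 km, so the target fraction is f = 6000/13209 ≈ 0.454.
Interpolate at f ≈ 0.454 with slerp weights a = sin((1−f)δ)/sin δ ≈ 1.033, b = sin(fδ)/sin δ ≈ 0.923.
p = a·p₁ + b·p₂ ≈ (-0.392, 0.201, 0.898); φ = arcsin(p_z) ≈ 63.86°, λ = atan2(p_y, p_x) ≈ 152.86°.

≈ (64°N, 153°E)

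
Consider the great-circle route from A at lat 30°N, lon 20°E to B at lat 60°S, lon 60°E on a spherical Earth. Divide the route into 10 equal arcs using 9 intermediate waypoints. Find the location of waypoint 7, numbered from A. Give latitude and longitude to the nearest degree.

Write both endpoints as unit vectors p₁, p₂ with components (cos φ cos λ, cos φ sin λ, sin φ).
The central angle between the endpoints is δ = arccos(p₁·p₂) ≈ 1.672 rad (95.8°).
Interpolate at f = 7/10 with slerp weights a = sin((1−f)δ)/sin δ ≈ 0.483, b = sin(fδ)/sin δ ≈ 0.926.
p = a·p₁ + b·p₂ ≈ (0.625, 0.544, -0.560); φ = arcsin(p_z) ≈ -34.06°, λ = atan2(p_y, p_x) ≈ 41.05°.

≈ lat 34°S, lon 41°E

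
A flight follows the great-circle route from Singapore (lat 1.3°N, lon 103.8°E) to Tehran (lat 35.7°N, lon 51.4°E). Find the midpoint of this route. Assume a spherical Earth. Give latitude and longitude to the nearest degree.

≈ lat 20°N, lon 81°E

Convert each endpoint to a unit vector on the sphere (x = cos φ cos λ, y = cos φ sin λ, z = sin φ).
The central angle between the endpoints is δ = arccos(p₁·p₂) ≈ 1.037 rad (59.4°).
Interpolate at f = 1/2 with slerp weights a = sin((1−f)δ)/sin δ ≈ 0.576, b = sin(fδ)/sin δ ≈ 0.576.
p = a·p₁ + b·p₂ ≈ (0.154, 0.924, 0.349); φ = arcsin(p_z) ≈ 20.43°, λ = atan2(p_y, p_x) ≈ 80.52°.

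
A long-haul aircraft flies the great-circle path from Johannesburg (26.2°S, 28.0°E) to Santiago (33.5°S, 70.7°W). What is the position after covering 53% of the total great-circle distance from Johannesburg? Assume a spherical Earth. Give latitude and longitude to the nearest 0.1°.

The haversine formula gives a central angle δ ≈ 1.440 rad (82.5°) between the endpoints.
Interpolate at f = 0.53 with slerp weights a = sin((1−f)δ)/sin δ ≈ 0.632, b = sin(fδ)/sin δ ≈ 0.697.
p = a·p₁ + b·p₂ ≈ (0.693, -0.283, -0.664); φ = arcsin(p_z) ≈ -41.58°, λ = atan2(p_y, p_x) ≈ -22.20°.

≈ 41.6°S, 22.2°W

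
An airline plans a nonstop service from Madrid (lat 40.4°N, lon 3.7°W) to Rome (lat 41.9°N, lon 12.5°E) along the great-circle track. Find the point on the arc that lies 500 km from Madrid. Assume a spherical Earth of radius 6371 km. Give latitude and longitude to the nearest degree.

≈ lat 41°N, lon 2°E

From cos δ = sin φ₁ sin φ₂ + cos φ₁ cos φ₂ cos Δλ, the central angle is δ ≈ 0.214 rad (12.3°). The total great-circle distance is δ·R ≈ 0.214 × 6371 ≈ 1365 km, so the target fraction is f = 500/1365 ≈ 0.366.
Interpolate at f ≈ 0.366 with slerp weights a = sin((1−f)δ)/sin δ ≈ 0.636, b = sin(fδ)/sin δ ≈ 0.369.
p = a·p₁ + b·p₂ ≈ (0.752, 0.028, 0.659); φ = arcsin(p_z) ≈ 41.21°, λ = atan2(p_y, p_x) ≈ 2.14°.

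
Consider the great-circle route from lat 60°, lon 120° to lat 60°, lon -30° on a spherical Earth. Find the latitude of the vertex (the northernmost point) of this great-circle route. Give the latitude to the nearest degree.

The great circle lies in the plane with unit normal n̂ = (p₁ × p₂)/|p₁ × p₂|.
Here n̂_z ≈ -0.148; the vertex latitude is φ_max = arccos|n̂_z| ≈ 81.5°.
Check via Clairaut: cos φ_max = |cos φ₁| · sin C = cos(60.0°)·sin(17.2°) ≈ 0.148, again giving ≈ 81.5°.

≈ 82°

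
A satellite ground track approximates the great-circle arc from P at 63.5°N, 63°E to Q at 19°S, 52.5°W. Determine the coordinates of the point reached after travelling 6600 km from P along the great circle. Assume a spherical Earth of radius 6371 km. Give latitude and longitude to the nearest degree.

≈ 33°N, 25°W

Write both endpoints as unit vectors p₁, p₂ with components (cos φ cos λ, cos φ sin λ, sin φ).
The central angle between the endpoints is δ = arccos(p₁·p₂) ≈ 2.063 rad (118.2°). The total great-circle distance is δ·R ≈ 2.063 × 6371 ≈ 13146 km, so the target fraction is f = 6600/13146 ≈ 0.502.
Interpolate at f ≈ 0.502 with slerp weights a = sin((1−f)δ)/sin δ ≈ 0.972, b = sin(fδ)/sin δ ≈ 0.976.
p = a·p₁ + b·p₂ ≈ (0.759, -0.346, 0.552); φ = arcsin(p_z) ≈ 33.48°, λ = atan2(p_y, p_x) ≈ -24.52°.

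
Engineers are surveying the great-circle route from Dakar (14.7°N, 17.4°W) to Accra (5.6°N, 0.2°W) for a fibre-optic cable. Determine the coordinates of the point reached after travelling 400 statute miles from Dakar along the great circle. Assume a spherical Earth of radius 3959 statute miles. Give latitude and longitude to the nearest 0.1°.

≈ 12.1°N, 12.1°W

Write both endpoints as unit vectors p₁, p₂ with components (cos φ cos λ, cos φ sin λ, sin φ).
The central angle between the endpoints is δ = arccos(p₁·p₂) ≈ 0.335 rad (19.2°). The total great-circle distance is δ·R ≈ 0.335 × 3959 ≈ 1327 mi, so the target fraction is f = 400/1327 ≈ 0.301.
Interpolate at f ≈ 0.301 with slerp weights a = sin((1−f)δ)/sin δ ≈ 0.705, b = sin(fδ)/sin δ ≈ 0.307.
p = a·p₁ + b·p₂ ≈ (0.956, -0.205, 0.209); φ = arcsin(p_z) ≈ 12.06°, λ = atan2(p_y, p_x) ≈ -12.10°.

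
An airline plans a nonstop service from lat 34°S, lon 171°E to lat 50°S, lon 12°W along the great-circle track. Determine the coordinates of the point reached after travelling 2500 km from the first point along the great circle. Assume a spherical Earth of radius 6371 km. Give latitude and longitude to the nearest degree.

Write both endpoints as unit vectors p₁, p₂ with components (cos φ cos λ, cos φ sin λ, sin φ).
The central angle between the endpoints is δ = arccos(p₁·p₂) ≈ 1.675 rad (96.0°). The total great-circle distance is δ·R ≈ 1.675 × 6371 ≈ 10670 km, so the target fraction is f = 2500/10670 ≈ 0.234.
Interpolate at f ≈ 0.234 with slerp weights a = sin((1−f)δ)/sin δ ≈ 0.964, b = sin(fδ)/sin δ ≈ 0.384.
p = a·p₁ + b·p₂ ≈ (-0.548, 0.074, -0.834); φ = arcsin(p_z) ≈ -56.46°, λ = atan2(p_y, p_x) ≈ 172.34°.

≈ lat 56°S, lon 172°E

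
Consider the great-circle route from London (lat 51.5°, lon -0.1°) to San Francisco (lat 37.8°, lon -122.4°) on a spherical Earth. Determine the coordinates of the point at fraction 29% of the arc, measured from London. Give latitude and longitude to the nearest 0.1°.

≈ lat 63.7°, lon -36.3°

Convert each endpoint to a unit vector on the sphere (x = cos φ cos λ, y = cos φ sin λ, z = sin φ).
The central angle between the endpoints is δ = arccos(p₁·p₂) ≈ 1.352 rad (77.5°).
Interpolate at f = 0.29 with slerp weights a = sin((1−f)δ)/sin δ ≈ 0.839, b = sin(fδ)/sin δ ≈ 0.391.
p = a·p₁ + b·p₂ ≈ (0.357, -0.262, 0.897); φ = arcsin(p_z) ≈ 63.73°, λ = atan2(p_y, p_x) ≈ -36.31°.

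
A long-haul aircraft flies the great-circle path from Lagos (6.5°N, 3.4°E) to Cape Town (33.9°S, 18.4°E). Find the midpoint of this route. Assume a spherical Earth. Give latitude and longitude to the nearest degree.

Convert each endpoint to a unit vector on the sphere (x = cos φ cos λ, y = cos φ sin λ, z = sin φ).
The central angle between the endpoints is δ = arccos(p₁·p₂) ≈ 0.747 rad (42.8°).
Interpolate at f = 1/2 with slerp weights a = sin((1−f)δ)/sin δ ≈ 0.537, b = sin(fδ)/sin δ ≈ 0.537.
p = a·p₁ + b·p₂ ≈ (0.956, 0.172, -0.239); φ = arcsin(p_z) ≈ -13.81°, λ = atan2(p_y, p_x) ≈ 10.22°.

≈ 14°S, 10°E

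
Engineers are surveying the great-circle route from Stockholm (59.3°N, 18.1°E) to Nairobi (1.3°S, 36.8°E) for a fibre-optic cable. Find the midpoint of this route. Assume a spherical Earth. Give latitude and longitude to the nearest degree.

From cos δ = sin φ₁ sin φ₂ + cos φ₁ cos φ₂ cos Δλ, the central angle is δ ≈ 1.088 rad (62.4°).
Interpolate at f = 1/2 with slerp weights a = sin((1−f)δ)/sin δ ≈ 0.584, b = sin(fδ)/sin δ ≈ 0.584.
p = a·p₁ + b·p₂ ≈ (0.751, 0.443, 0.489); φ = arcsin(p_z) ≈ 29.29°, λ = atan2(p_y, p_x) ≈ 30.50°.

≈ 29°N, 31°E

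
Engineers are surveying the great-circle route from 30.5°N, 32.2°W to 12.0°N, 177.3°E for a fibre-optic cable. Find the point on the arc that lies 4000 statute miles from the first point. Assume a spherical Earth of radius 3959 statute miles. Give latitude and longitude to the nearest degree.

Write both endpoints as unit vectors p₁, p₂ with components (cos φ cos λ, cos φ sin λ, sin φ).
The central angle between the endpoints is δ = arccos(p₁·p₂) ≈ 2.250 rad (128.9°). The total great-circle distance is δ·R ≈ 2.250 × 3959 ≈ 8907 mi, so the target fraction is f = 4000/8907 ≈ 0.449.
Interpolate at f ≈ 0.449 with slerp weights a = sin((1−f)δ)/sin δ ≈ 1.215, b = sin(fδ)/sin δ ≈ 1.088.
p = a·p₁ + b·p₂ ≈ (-0.178, -0.508, 0.843); φ = arcsin(p_z) ≈ 57.46°, λ = atan2(p_y, p_x) ≈ -109.27°.

≈ 57°N, 109°W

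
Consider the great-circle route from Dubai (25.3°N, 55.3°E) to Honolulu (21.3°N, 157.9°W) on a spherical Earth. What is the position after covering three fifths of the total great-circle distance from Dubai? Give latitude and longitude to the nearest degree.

Write both endpoints as unit vectors p₁, p₂ with components (cos φ cos λ, cos φ sin λ, sin φ).
The central angle between the endpoints is δ = arccos(p₁·p₂) ≈ 2.153 rad (123.3°).
Interpolate at f = 3/5 with slerp weights a = sin((1−f)δ)/sin δ ≈ 0.908, b = sin(fδ)/sin δ ≈ 1.151.
p = a·p₁ + b·p₂ ≈ (-0.526, 0.272, 0.806); φ = arcsin(p_z) ≈ 53.71°, λ = atan2(p_y, p_x) ≈ 152.69°.

≈ (54°N, 153°E)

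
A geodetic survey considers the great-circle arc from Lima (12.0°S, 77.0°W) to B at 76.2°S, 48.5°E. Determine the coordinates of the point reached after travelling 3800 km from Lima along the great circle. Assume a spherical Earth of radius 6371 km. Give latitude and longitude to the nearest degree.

≈ 45°S, 68°W

Convert each endpoint to a unit vector on the sphere (x = cos φ cos λ, y = cos φ sin λ, z = sin φ).
The central angle between the endpoints is δ = arccos(p₁·p₂) ≈ 1.504 rad (86.2°). The total great-circle distance is δ·R ≈ 1.504 × 6371 ≈ 9584 km, so the target fraction is f = 3800/9584 ≈ 0.396.
Interpolate at f ≈ 0.396 with slerp weights a = sin((1−f)δ)/sin δ ≈ 0.790, b = sin(fδ)/sin δ ≈ 0.563.
p = a·p₁ + b·p₂ ≈ (0.263, -0.652, -0.711); φ = arcsin(p_z) ≈ -45.31°, λ = atan2(p_y, p_x) ≈ -68.06°.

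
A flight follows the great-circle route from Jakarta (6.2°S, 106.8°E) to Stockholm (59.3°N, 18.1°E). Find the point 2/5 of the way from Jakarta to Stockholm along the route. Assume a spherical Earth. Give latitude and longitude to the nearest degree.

Write both endpoints as unit vectors p₁, p₂ with components (cos φ cos λ, cos φ sin λ, sin φ).
The central angle between the endpoints is δ = arccos(p₁·p₂) ≈ 1.652 rad (94.7°).
Interpolate at f = 2/5 with slerp weights a = sin((1−f)δ)/sin δ ≈ 0.840, b = sin(fδ)/sin δ ≈ 0.616.
p = a·p₁ + b·p₂ ≈ (0.058, 0.897, 0.439); φ = arcsin(p_z) ≈ 26.03°, λ = atan2(p_y, p_x) ≈ 86.32°.

≈ 26°N, 86°E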